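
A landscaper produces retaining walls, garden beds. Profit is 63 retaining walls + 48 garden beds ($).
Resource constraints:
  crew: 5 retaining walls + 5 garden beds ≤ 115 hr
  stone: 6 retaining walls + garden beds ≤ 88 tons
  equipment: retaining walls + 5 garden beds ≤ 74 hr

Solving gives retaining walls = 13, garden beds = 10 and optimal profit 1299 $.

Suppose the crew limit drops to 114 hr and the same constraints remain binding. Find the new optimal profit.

1290

Check each constraint at x*: crew 115/115 (tight); stone 88/88 (tight); equipment 63/74 (slack 11).
Since equipment is not tight, its dual is 0.
The binding rows give the dual system: 5·y_crew + 6·y_stone = 63 and 5·y_crew + 1·y_stone = 48.
Solving: y_crew = 9, y_stone = 3.
Δz = y_crew·Δb = 9 × (-1) = -9, so new z* = 1299 − 9 = 1290.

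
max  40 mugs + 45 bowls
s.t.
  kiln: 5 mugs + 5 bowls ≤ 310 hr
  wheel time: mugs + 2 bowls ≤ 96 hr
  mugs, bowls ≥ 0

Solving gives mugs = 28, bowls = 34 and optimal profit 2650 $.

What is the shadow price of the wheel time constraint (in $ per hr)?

Check each constraint at x*: kiln 310/310 (tight); wheel time 96/96 (tight).
The binding rows give the dual system: 5·y_kiln + 1·y_wheel time = 40 and 5·y_kiln + 2·y_wheel time = 45.
This yields shadow prices y_kiln = 7, y_wheel time = 5.
Shadow price of wheel time = 5.

5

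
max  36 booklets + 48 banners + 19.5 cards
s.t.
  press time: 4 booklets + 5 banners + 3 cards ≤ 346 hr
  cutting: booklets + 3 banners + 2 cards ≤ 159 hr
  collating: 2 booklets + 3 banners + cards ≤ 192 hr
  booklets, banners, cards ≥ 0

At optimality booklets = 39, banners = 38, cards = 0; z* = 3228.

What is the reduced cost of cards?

-4.5

Check each constraint at x*: press time 346/346 (tight); cutting 153/159 (slack 6); collating 192/192 (tight).
Slack constraints have shadow price 0 (complementary slackness).
Dual feasibility on the basic columns requires 4·y_press time + 2·y_collating = 36, 5·y_press time + 3·y_collating = 48.
→ y_press time = 6 and y_collating = 6.
Reduced cost of cards: c₃ − yᵀa₃ = 19.5 − (6·3 + 6·1) = 19.5 − 24 = -4.5.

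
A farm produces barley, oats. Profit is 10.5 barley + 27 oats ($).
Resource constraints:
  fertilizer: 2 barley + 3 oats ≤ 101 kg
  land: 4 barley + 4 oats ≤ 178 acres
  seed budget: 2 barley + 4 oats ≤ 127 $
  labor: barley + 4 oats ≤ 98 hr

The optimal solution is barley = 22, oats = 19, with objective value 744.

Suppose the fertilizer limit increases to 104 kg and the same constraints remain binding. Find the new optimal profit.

753

Binding: fertilizer and labor. Non-binding: land (14 unused), seed budget (7 unused).
By complementary slackness, y = 0 for the non-binding constraints.
From A_Bᵀ y = c: 2·y_fertilizer + 1·y_labor = 10.5; 3·y_fertilizer + 4·y_labor = 27.
This yields shadow prices y_fertilizer = 3, y_labor = 4.5.
Δz = y_fertilizer·Δb = 3 × (3) = 9, so new z* = 744 + 9 = 753.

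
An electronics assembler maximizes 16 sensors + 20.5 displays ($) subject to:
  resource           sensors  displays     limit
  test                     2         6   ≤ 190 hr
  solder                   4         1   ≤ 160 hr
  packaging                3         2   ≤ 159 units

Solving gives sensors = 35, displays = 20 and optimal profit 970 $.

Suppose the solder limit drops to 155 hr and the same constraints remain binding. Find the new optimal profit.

957.5

At the optimum: test uses 190 of 190 (binding); solder uses 160 of 160 (binding); packaging uses 145 of 159 (slack = 14).
Slack constraints have shadow price 0 (complementary slackness).
The binding rows give the dual system: 2·y_test + 4·y_solder = 16 and 6·y_test + 1·y_solder = 20.5.
Solving: y_test = 3, y_solder = 2.5.
Δz = y_solder·Δb = 2.5 × (-5) = -12.5, so new z* = 970 − 12.5 = 957.5.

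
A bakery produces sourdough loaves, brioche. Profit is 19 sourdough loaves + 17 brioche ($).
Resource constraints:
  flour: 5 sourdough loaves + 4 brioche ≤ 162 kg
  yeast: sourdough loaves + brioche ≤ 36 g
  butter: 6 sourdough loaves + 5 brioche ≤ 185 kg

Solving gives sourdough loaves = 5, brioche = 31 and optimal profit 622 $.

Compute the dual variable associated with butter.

2

Binding: yeast and butter. Non-binding: flour (13 unused).
Since flour is not tight, its dual is 0.
The binding rows give the dual system: 1·y_yeast + 6·y_butter = 19 and 1·y_yeast + 5·y_butter = 17.
This yields shadow prices y_yeast = 7, y_butter = 2.
Shadow price of butter = 2.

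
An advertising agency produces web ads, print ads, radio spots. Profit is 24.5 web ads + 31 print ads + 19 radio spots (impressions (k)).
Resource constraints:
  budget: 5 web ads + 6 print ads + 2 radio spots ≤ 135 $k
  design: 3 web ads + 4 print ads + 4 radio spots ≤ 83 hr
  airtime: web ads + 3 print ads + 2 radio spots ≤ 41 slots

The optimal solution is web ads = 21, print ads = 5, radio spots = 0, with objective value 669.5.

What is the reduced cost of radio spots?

-2

At the optimum: budget uses 135 of 135 (binding); design uses 83 of 83 (binding); airtime uses 36 of 41 (slack = 5).
Slack constraints have shadow price 0 (complementary slackness).
The binding rows give the dual system: 5·y_budget + 3·y_design = 24.5 and 6·y_budget + 4·y_design = 31.
Solving: y_budget = 2.5, y_design = 4.
Reduced cost of radio spots: c₃ − yᵀa₃ = 19 − (2.5·2 + 4·4) = 19 − 21 = -2.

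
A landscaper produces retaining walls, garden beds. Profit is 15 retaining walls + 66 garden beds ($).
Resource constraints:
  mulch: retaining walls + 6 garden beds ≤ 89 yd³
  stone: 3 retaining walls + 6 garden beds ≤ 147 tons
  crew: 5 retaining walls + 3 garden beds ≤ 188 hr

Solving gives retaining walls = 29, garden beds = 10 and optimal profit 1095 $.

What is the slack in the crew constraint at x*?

crew used = 5·29 + 3·10 = 175; slack = 188 − 175 = 13.

13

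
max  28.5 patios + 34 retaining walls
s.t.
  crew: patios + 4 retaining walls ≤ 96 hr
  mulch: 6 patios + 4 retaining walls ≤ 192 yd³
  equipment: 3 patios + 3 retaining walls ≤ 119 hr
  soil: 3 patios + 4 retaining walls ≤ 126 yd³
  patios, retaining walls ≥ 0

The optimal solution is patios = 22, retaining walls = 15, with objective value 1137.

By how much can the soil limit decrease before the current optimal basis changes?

30

Binding constraints: mulch, soil. The basis is B = [[6,4],[3,4]] with det 12.
Per unit decrease in soil, x* moves by d = (0.3333, -0.5).
The basis stays optimal until retaining walls reaches 0; allowable decrease = 30 yd³.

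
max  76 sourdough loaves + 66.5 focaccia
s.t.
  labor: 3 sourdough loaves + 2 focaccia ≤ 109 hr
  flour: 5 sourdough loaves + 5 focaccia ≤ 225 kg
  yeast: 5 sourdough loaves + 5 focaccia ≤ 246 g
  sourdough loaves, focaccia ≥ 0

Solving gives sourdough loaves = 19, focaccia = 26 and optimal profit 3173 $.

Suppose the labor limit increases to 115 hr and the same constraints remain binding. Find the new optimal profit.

3230

Binding: labor and flour. Non-binding: yeast (21 unused).
Since yeast is not tight, its dual is 0.
Dual feasibility on the basic columns requires 3·y_labor + 5·y_flour = 76, 2·y_labor + 5·y_flour = 66.5.
→ y_labor = 9.5 and y_flour = 9.5.
Δz = y_labor·Δb = 9.5 × (6) = 57, so new z* = 3173 + 57 = 3230.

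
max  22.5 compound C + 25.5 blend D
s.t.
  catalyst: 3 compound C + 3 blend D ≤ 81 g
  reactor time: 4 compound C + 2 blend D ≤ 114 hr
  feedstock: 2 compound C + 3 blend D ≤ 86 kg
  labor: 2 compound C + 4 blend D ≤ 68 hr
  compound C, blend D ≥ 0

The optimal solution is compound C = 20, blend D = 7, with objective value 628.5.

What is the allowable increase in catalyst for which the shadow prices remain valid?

10

Binding constraints: catalyst, labor. The basis is B = [[3,3],[2,4]] with det 6.
Per unit increase in catalyst, x* moves by d = (0.6667, -0.3333).
The basis stays optimal until reactor time becomes binding; allowable increase = 10 g.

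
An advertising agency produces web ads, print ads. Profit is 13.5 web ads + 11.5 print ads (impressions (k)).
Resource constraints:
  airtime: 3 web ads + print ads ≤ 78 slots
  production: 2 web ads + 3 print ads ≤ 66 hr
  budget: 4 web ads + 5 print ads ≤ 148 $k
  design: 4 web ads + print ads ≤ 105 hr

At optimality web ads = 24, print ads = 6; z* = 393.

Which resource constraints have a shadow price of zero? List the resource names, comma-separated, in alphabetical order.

airtime: 78/78 (binding)
production: 66/66 (binding)
budget: 126/148 (slack 22)
design: 102/105 (slack 3)
By complementary slackness, a constraint with positive slack has shadow price 0 → budget, design.

budget, design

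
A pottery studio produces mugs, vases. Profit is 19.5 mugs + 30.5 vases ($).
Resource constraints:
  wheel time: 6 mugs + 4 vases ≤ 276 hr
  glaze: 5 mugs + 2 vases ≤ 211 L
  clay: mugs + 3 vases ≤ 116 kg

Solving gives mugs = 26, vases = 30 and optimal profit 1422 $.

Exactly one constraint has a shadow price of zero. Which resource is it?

wheel time: 276/276 (binding)
glaze: 190/211 (slack 21)
clay: 116/116 (binding)
By complementary slackness, a constraint with positive slack has shadow price 0 → glaze.

glaze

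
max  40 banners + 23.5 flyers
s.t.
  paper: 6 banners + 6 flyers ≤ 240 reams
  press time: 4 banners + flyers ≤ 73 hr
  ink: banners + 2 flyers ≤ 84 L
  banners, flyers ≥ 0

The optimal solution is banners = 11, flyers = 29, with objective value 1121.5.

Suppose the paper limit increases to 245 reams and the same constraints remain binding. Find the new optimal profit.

At the optimum: paper uses 240 of 240 (binding); press time uses 73 of 73 (binding); ink uses 69 of 84 (slack = 15).
Slack constraints have shadow price 0 (complementary slackness).
The binding rows give the dual system: 6·y_paper + 4·y_press time = 40 and 6·y_paper + 1·y_press time = 23.5.
→ y_paper = 3 and y_press time = 5.5.
Δz = y_paper·Δb = 3 × (5) = 15, so new z* = 1121.5 + 15 = 1136.5.

1136.5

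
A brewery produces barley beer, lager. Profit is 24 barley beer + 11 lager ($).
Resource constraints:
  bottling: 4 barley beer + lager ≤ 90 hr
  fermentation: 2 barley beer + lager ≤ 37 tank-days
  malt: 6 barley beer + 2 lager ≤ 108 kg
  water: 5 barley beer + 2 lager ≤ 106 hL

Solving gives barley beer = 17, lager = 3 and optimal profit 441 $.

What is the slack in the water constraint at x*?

water used = 5·17 + 2·3 = 91; slack = 106 − 91 = 15.

15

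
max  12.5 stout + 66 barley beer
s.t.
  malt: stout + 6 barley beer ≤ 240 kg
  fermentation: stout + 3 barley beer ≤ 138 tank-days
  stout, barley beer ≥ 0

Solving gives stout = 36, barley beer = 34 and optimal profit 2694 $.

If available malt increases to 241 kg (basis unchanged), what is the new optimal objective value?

2703.5

Check each constraint at x*: malt 240/240 (tight); fermentation 138/138 (tight).
From A_Bᵀ y = c: 1·y_malt + 1·y_fermentation = 12.5; 6·y_malt + 3·y_fermentation = 66.
→ y_malt = 9.5 and y_fermentation = 3.
Δz = y_malt·Δb = 9.5 × (1) = 9.5, so new z* = 2694 + 9.5 = 2703.5.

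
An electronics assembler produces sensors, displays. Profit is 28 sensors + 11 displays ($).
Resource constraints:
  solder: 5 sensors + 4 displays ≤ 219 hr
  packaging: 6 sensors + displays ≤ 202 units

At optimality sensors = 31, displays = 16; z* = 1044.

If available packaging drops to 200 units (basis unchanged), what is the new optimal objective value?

At the optimum: solder uses 219 of 219 (binding); packaging uses 202 of 202 (binding).
From A_Bᵀ y = c: 5·y_solder + 6·y_packaging = 28; 4·y_solder + 1·y_packaging = 11.
→ y_solder = 2 and y_packaging = 3.
Δz = y_packaging·Δb = 3 × (-2) = -6, so new z* = 1044 − 6 = 1038.

1038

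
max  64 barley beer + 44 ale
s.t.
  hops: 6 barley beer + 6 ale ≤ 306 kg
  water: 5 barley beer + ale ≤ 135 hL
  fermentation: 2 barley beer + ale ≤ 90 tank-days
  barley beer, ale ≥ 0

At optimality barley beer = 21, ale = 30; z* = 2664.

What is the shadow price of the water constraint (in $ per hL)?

At the optimum: hops uses 306 of 306 (binding); water uses 135 of 135 (binding); fermentation uses 72 of 90 (slack = 18).
Since fermentation is not tight, its dual is 0.
Dual feasibility on the basic columns requires 6·y_hops + 5·y_water = 64, 6·y_hops + 1·y_water = 44.
Solving: y_hops = 6.5, y_water = 5.
Shadow price of water = 5.

5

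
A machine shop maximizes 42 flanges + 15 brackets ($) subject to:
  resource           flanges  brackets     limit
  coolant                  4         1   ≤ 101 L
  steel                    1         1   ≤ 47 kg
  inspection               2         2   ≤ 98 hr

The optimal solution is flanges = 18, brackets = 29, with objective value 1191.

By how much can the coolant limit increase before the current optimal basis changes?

Binding constraints: coolant, steel. The basis is B = [[4,1],[1,1]] with det 3.
Per unit increase in coolant, x* moves by d = (0.3333, -0.3333).
The basis stays optimal until brackets reaches 0; allowable increase = 87 L.

87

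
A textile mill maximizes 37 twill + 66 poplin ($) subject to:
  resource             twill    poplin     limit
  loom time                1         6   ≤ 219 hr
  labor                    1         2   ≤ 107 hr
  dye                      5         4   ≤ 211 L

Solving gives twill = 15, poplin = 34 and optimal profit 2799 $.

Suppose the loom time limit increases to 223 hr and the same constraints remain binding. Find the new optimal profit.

Binding: loom time and dye. Non-binding: labor (24 unused).
Since labor is not tight, its dual is 0.
Dual feasibility on the basic columns requires 1·y_loom time + 5·y_dye = 37, 6·y_loom time + 4·y_dye = 66.
→ y_loom time = 7 and y_dye = 6.
Δz = y_loom time·Δb = 7 × (4) = 28, so new z* = 2799 + 28 = 2827.

2827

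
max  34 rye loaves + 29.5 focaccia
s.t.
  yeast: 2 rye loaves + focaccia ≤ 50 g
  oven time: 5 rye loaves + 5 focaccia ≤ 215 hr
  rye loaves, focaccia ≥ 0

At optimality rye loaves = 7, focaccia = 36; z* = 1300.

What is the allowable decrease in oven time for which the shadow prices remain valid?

Binding constraints: yeast, oven time. The basis is B = [[2,1],[5,5]] with det 5.
Per unit decrease in oven time, x* moves by d = (0.2, -0.4).
The basis stays optimal until focaccia reaches 0; allowable decrease = 90 hr.

90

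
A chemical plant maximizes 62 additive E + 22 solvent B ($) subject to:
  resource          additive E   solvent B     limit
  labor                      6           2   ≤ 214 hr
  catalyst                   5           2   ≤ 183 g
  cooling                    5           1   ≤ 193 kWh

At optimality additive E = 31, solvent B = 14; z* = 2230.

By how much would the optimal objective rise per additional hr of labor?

At the optimum: labor uses 214 of 214 (binding); catalyst uses 183 of 183 (binding); cooling uses 169 of 193 (slack = 24).
Slack constraints have shadow price 0 (complementary slackness).
The binding rows give the dual system: 6·y_labor + 5·y_catalyst = 62 and 2·y_labor + 2·y_catalyst = 22.
This yields shadow prices y_labor = 7, y_catalyst = 4.
Shadow price of labor = 7.

7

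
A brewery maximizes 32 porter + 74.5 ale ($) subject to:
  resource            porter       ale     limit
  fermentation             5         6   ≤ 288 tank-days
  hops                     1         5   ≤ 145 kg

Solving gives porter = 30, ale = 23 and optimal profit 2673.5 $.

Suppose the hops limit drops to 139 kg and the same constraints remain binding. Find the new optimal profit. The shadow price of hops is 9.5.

2616.5

Δb = -6, so new z* = 2673.5 + (9.5)·(-6) = 2673.5 − 57 = 2616.5.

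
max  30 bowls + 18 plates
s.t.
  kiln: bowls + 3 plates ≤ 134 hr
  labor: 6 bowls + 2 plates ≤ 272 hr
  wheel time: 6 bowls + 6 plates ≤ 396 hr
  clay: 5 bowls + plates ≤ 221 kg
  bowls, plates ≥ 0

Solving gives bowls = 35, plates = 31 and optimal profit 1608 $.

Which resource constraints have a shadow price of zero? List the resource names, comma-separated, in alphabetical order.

clay, kiln

kiln: 128/134 (slack 6)
labor: 272/272 (binding)
wheel time: 396/396 (binding)
clay: 206/221 (slack 15)
By complementary slackness, a constraint with positive slack has shadow price 0 → clay, kiln.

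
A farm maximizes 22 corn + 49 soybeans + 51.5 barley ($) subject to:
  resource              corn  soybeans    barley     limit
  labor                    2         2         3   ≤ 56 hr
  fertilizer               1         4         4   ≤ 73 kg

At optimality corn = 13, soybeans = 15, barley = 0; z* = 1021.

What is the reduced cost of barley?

-4

At the optimum: labor uses 56 of 56 (binding); fertilizer uses 73 of 73 (binding).
From A_Bᵀ y = c: 2·y_labor + 1·y_fertilizer = 22; 2·y_labor + 4·y_fertilizer = 49.
Solving: y_labor = 6.5, y_fertilizer = 9.
Reduced cost of barley: c₃ − yᵀa₃ = 51.5 − (6.5·3 + 9·4) = 51.5 − 55.5 = -4.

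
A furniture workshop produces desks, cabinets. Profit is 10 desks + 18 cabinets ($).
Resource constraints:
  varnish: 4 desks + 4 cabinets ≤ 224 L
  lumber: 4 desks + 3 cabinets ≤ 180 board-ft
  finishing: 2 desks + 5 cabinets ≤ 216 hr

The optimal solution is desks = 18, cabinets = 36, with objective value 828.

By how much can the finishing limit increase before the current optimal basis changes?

Binding constraints: lumber, finishing. The basis is B = [[4,3],[2,5]] with det 14.
Per unit increase in finishing, x* moves by d = (-0.2143, 0.2857).
The basis stays optimal until varnish becomes binding; allowable increase = 28 hr.

28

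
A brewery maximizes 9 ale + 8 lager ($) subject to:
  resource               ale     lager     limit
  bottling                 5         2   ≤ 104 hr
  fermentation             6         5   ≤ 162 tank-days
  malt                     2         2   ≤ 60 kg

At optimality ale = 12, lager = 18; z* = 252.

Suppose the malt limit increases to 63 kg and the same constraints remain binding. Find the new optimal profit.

Check each constraint at x*: bottling 96/104 (slack 8); fermentation 162/162 (tight); malt 60/60 (tight).
Slack constraints have shadow price 0 (complementary slackness).
From A_Bᵀ y = c: 6·y_fermentation + 2·y_malt = 9; 5·y_fermentation + 2·y_malt = 8.
Solving: y_fermentation = 1, y_malt = 1.5.
Δz = y_malt·Δb = 1.5 × (3) = 4.5, so new z* = 252 + 4.5 = 256.5.

256.5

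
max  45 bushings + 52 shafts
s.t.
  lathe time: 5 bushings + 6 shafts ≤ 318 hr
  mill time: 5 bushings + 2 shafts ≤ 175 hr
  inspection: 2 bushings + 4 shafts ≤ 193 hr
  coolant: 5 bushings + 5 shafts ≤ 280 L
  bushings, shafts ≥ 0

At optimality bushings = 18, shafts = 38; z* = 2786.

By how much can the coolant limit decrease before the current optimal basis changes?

3.125

Binding constraints: lathe time, coolant. The basis is B = [[5,6],[5,5]] with det -5.
Per unit decrease in coolant, x* moves by d = (-1.2, 1).
The basis stays optimal until inspection becomes binding; allowable decrease = 3.125 L.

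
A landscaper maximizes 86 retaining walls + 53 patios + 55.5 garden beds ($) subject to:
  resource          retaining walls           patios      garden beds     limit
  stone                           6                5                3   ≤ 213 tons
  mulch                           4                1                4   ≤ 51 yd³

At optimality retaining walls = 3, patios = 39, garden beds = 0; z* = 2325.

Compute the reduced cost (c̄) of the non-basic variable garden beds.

-3.5

Both stone and mulch are binding at x*.
From A_Bᵀ y = c: 6·y_stone + 4·y_mulch = 86; 5·y_stone + 1·y_mulch = 53.
Solving: y_stone = 9, y_mulch = 8.
Reduced cost of garden beds: c₃ − yᵀa₃ = 55.5 − (9·3 + 8·4) = 55.5 − 59 = -3.5.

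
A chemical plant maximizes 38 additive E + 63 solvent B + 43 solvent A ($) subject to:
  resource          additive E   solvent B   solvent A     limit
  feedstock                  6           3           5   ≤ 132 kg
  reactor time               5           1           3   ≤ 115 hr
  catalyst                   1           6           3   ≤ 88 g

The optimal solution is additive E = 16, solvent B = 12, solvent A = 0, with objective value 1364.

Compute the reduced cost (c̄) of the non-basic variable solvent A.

-6

Binding: feedstock and catalyst. Non-binding: reactor time (23 unused).
Slack constraints have shadow price 0 (complementary slackness).
From A_Bᵀ y = c: 6·y_feedstock + 1·y_catalyst = 38; 3·y_feedstock + 6·y_catalyst = 63.
Solving: y_feedstock = 5, y_catalyst = 8.
Reduced cost of solvent A: c₃ − yᵀa₃ = 43 − (5·5 + 8·3) = 43 − 49 = -6.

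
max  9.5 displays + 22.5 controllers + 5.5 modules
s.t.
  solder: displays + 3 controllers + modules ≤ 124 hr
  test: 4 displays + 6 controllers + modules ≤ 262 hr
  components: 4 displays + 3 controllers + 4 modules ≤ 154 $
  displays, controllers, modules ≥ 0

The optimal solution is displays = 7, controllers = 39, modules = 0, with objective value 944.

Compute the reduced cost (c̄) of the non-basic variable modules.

Binding: solder and test. Non-binding: components (9 unused).
Slack constraints have shadow price 0 (complementary slackness).
Dual feasibility on the basic columns requires 1·y_solder + 4·y_test = 9.5, 3·y_solder + 6·y_test = 22.5.
Solving: y_solder = 5.5, y_test = 1.
Reduced cost of modules: c₃ − yᵀa₃ = 5.5 − (5.5·1 + 1·1) = 5.5 − 6.5 = -1.

-1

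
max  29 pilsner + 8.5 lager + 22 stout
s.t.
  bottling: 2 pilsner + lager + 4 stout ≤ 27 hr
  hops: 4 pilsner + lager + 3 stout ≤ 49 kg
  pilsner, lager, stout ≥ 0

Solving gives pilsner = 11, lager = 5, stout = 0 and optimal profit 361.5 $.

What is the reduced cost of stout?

-6

Both bottling and hops are binding at x*.
From A_Bᵀ y = c: 2·y_bottling + 4·y_hops = 29; 1·y_bottling + 1·y_hops = 8.5.
Solving: y_bottling = 2.5, y_hops = 6.
Reduced cost of stout: c₃ − yᵀa₃ = 22 − (2.5·4 + 6·3) = 22 − 28 = -6.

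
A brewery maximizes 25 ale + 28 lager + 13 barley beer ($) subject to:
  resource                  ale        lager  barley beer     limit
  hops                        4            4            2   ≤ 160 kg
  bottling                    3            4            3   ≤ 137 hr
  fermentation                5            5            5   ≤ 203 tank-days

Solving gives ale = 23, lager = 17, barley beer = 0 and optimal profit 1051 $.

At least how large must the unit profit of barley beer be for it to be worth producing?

17

Binding: hops and bottling. Non-binding: fermentation (3 unused).
Since fermentation is not tight, its dual is 0.
From A_Bᵀ y = c: 4·y_hops + 3·y_bottling = 25; 4·y_hops + 4·y_bottling = 28.
Solving: y_hops = 4, y_bottling = 3.
barley beer enters the basis when its profit ≥ yᵀa₃ = 4·2 + 3·3 = 17.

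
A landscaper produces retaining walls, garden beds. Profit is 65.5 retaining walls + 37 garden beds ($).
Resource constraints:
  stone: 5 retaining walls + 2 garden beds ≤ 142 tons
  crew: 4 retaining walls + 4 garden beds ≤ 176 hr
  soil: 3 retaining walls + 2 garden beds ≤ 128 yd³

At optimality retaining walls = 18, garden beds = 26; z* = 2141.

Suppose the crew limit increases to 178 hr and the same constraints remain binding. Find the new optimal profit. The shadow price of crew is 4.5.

Δb = 2, so new z* = 2141 + (4.5)·(2) = 2141 + 9 = 2150.

2150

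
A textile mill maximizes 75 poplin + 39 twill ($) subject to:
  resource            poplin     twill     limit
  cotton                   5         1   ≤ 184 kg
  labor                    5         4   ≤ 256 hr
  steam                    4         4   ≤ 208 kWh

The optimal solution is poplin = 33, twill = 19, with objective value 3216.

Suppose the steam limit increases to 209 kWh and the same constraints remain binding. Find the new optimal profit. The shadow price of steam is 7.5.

3223.5

Δb = 1, so new z* = 3216 + (7.5)·(1) = 3216 + 7.5 = 3223.5.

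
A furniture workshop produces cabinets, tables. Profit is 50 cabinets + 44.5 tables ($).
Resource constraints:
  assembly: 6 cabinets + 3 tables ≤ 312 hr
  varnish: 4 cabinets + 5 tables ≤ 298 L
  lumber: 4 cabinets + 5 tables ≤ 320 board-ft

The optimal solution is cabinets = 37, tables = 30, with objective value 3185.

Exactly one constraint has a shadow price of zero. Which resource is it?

assembly: 312/312 (binding)
varnish: 298/298 (binding)
lumber: 298/320 (slack 22)
By complementary slackness, a constraint with positive slack has shadow price 0 → lumber.

lumber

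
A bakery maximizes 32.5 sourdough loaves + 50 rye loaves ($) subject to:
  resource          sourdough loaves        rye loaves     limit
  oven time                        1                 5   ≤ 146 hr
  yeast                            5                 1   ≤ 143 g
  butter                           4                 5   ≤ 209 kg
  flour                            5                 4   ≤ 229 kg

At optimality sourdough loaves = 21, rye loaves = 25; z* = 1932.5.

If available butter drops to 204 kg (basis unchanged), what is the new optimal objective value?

Binding: oven time and butter. Non-binding: yeast (13 unused), flour (24 unused).
Slack constraints have shadow price 0 (complementary slackness).
Dual feasibility on the basic columns requires 1·y_oven time + 4·y_butter = 32.5, 5·y_oven time + 5·y_butter = 50.
Solving: y_oven time = 2.5, y_butter = 7.5.
Δz = y_butter·Δb = 7.5 × (-5) = -37.5, so new z* = 1932.5 − 37.5 = 1895.

1895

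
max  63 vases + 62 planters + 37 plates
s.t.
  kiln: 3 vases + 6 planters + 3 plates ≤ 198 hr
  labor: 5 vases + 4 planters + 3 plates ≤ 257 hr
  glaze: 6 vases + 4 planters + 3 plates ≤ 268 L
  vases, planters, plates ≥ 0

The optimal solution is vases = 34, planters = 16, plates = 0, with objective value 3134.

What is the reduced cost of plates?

-2

Binding: kiln and glaze. Non-binding: labor (23 unused).
Slack constraints have shadow price 0 (complementary slackness).
The binding rows give the dual system: 3·y_kiln + 6·y_glaze = 63 and 6·y_kiln + 4·y_glaze = 62.
This yields shadow prices y_kiln = 5, y_glaze = 8.
Reduced cost of plates: c₃ − yᵀa₃ = 37 − (5·3 + 8·3) = 37 − 39 = -2.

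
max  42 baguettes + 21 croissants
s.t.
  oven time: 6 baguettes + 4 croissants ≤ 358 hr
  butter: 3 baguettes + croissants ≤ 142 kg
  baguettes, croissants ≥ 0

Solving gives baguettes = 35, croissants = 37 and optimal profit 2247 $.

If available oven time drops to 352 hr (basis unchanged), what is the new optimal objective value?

Both oven time and butter are binding at x*.
From A_Bᵀ y = c: 6·y_oven time + 3·y_butter = 42; 4·y_oven time + 1·y_butter = 21.
This yields shadow prices y_oven time = 3.5, y_butter = 7.
Δz = y_oven time·Δb = 3.5 × (-6) = -21, so new z* = 2247 − 21 = 2226.

2226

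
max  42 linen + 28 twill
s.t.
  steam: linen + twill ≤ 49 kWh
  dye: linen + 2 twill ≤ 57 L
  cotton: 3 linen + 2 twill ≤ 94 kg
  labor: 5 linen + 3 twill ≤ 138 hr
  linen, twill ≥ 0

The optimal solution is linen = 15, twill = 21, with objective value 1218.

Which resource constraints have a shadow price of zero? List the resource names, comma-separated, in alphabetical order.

cotton, steam

steam: 36/49 (slack 13)
dye: 57/57 (binding)
cotton: 87/94 (slack 7)
labor: 138/138 (binding)
By complementary slackness, a constraint with positive slack has shadow price 0 → cotton, steam.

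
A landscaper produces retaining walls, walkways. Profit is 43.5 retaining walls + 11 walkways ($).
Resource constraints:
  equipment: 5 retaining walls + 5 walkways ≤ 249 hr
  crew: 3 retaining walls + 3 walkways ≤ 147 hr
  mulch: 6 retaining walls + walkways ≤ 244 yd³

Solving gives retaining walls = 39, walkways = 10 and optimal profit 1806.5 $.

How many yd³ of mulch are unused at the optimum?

mulch used = 6·39 + 1·10 = 244; slack = 244 − 244 = 0.

0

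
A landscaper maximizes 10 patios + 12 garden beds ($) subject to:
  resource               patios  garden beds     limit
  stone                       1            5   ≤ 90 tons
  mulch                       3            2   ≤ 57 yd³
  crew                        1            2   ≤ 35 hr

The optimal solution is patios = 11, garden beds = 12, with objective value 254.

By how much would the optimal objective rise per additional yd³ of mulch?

Binding: mulch and crew. Non-binding: stone (19 unused).
Since stone is not tight, its dual is 0.
Dual feasibility on the basic columns requires 3·y_mulch + 1·y_crew = 10, 2·y_mulch + 2·y_crew = 12.
This yields shadow prices y_mulch = 2, y_crew = 4.
Shadow price of mulch = 2.

2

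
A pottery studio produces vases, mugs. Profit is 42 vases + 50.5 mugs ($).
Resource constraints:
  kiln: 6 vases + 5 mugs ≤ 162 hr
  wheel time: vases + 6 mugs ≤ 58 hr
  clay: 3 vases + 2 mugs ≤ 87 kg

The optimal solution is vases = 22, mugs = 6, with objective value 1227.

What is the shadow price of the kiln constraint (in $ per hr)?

At the optimum: kiln uses 162 of 162 (binding); wheel time uses 58 of 58 (binding); clay uses 78 of 87 (slack = 9).
Since clay is not tight, its dual is 0.
From A_Bᵀ y = c: 6·y_kiln + 1·y_wheel time = 42; 5·y_kiln + 6·y_wheel time = 50.5.
Solving: y_kiln = 6.5, y_wheel time = 3.
Shadow price of kiln = 6.5.

6.5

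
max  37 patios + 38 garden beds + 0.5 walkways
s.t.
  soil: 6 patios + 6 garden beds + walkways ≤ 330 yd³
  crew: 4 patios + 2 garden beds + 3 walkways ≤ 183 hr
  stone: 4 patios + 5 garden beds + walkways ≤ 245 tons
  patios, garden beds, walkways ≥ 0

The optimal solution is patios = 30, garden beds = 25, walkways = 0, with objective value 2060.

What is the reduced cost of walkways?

-6

Binding: soil and stone. Non-binding: crew (13 unused).
Slack constraints have shadow price 0 (complementary slackness).
Dual feasibility on the basic columns requires 6·y_soil + 4·y_stone = 37, 6·y_soil + 5·y_stone = 38.
This yields shadow prices y_soil = 5.5, y_stone = 1.
Reduced cost of walkways: c₃ − yᵀa₃ = 0.5 − (5.5·1 + 1·1) = 0.5 − 6.5 = -6.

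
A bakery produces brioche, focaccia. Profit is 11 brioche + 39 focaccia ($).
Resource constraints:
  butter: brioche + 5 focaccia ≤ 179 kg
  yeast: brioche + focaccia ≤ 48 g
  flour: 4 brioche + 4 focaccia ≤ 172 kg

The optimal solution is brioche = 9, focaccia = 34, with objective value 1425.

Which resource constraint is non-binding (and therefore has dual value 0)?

yeast

butter: 179/179 (binding)
yeast: 43/48 (slack 5)
flour: 172/172 (binding)
By complementary slackness, a constraint with positive slack has shadow price 0 → yeast.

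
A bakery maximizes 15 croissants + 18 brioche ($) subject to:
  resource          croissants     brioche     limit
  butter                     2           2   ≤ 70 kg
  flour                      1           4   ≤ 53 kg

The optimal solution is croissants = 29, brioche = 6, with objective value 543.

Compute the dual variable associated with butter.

At the optimum: butter uses 70 of 70 (binding); flour uses 53 of 53 (binding).
Dual feasibility on the basic columns requires 2·y_butter + 1·y_flour = 15, 2·y_butter + 4·y_flour = 18.
→ y_butter = 7 and y_flour = 1.
Shadow price of butter = 7.

7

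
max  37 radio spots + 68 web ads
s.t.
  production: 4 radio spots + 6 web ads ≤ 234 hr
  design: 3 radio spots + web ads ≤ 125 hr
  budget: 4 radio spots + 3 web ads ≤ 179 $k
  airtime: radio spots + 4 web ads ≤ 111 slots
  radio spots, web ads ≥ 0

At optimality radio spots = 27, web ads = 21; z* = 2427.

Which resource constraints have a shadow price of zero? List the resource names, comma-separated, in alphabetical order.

budget, design

production: 234/234 (binding)
design: 102/125 (slack 23)
budget: 171/179 (slack 8)
airtime: 111/111 (binding)
By complementary slackness, a constraint with positive slack has shadow price 0 → budget, design.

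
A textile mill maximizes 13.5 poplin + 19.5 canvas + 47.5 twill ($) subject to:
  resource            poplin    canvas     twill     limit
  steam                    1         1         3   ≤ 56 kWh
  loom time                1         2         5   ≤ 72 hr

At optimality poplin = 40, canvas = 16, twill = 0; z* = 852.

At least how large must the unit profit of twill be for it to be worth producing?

52.5

At the optimum: steam uses 56 of 56 (binding); loom time uses 72 of 72 (binding).
Dual feasibility on the basic columns requires 1·y_steam + 1·y_loom time = 13.5, 1·y_steam + 2·y_loom time = 19.5.
This yields shadow prices y_steam = 7.5, y_loom time = 6.
twill enters the basis when its profit ≥ yᵀa₃ = 7.5·3 + 6·5 = 52.5.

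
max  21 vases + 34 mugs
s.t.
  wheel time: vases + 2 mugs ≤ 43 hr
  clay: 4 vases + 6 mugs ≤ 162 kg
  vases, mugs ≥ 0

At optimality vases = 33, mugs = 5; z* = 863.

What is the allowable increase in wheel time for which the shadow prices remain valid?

11

Binding constraints: wheel time, clay. The basis is B = [[1,2],[4,6]] with det -2.
Per unit increase in wheel time, x* moves by d = (-3, 2).
The basis stays optimal until vases reaches 0; allowable increase = 11 hr.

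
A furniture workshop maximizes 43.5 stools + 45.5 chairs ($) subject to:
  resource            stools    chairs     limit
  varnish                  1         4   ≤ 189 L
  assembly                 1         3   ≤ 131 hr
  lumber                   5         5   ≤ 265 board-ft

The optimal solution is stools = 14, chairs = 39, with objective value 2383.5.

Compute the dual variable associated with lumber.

8.5

Check each constraint at x*: varnish 170/189 (slack 19); assembly 131/131 (tight); lumber 265/265 (tight).
Since varnish is not tight, its dual is 0.
The binding rows give the dual system: 1·y_assembly + 5·y_lumber = 43.5 and 3·y_assembly + 5·y_lumber = 45.5.
→ y_assembly = 1 and y_lumber = 8.5.
Shadow price of lumber = 8.5.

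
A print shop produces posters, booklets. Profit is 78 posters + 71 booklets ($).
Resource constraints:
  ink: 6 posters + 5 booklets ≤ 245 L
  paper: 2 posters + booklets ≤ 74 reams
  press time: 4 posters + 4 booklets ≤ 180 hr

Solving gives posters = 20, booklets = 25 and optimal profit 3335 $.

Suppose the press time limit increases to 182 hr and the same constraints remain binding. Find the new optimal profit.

Binding: ink and press time. Non-binding: paper (9 unused).
Since paper is not tight, its dual is 0.
The binding rows give the dual system: 6·y_ink + 4·y_press time = 78 and 5·y_ink + 4·y_press time = 71.
→ y_ink = 7 and y_press time = 9.
Δz = y_press time·Δb = 9 × (2) = 18, so new z* = 3335 + 18 = 3353.

3353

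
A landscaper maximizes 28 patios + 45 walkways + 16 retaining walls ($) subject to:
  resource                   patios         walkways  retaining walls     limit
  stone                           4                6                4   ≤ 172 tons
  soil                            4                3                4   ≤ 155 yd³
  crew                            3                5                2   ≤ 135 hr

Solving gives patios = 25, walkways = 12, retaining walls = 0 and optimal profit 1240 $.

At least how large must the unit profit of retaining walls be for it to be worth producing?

22

Check each constraint at x*: stone 172/172 (tight); soil 136/155 (slack 19); crew 135/135 (tight).
Since soil is not tight, its dual is 0.
Dual feasibility on the basic columns requires 4·y_stone + 3·y_crew = 28, 6·y_stone + 5·y_crew = 45.
→ y_stone = 2.5 and y_crew = 6.
retaining walls enters the basis when its profit ≥ yᵀa₃ = 2.5·4 + 6·2 = 22.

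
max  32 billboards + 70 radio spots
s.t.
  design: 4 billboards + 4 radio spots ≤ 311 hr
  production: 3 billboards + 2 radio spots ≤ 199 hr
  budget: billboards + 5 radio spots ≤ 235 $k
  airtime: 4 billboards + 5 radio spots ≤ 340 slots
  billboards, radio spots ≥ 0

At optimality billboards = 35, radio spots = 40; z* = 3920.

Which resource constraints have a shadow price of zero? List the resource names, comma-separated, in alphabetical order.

design, production

design: 300/311 (slack 11)
production: 185/199 (slack 14)
budget: 235/235 (binding)
airtime: 340/340 (binding)
By complementary slackness, a constraint with positive slack has shadow price 0 → design, production.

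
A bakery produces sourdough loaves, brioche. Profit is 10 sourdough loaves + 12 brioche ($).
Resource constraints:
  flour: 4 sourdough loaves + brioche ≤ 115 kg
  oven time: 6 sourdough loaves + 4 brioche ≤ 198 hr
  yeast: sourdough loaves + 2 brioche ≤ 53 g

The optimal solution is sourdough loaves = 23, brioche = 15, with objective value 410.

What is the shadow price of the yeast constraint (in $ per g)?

At the optimum: flour uses 107 of 115 (slack = 8); oven time uses 198 of 198 (binding); yeast uses 53 of 53 (binding).
Since flour is not tight, its dual is 0.
The binding rows give the dual system: 6·y_oven time + 1·y_yeast = 10 and 4·y_oven time + 2·y_yeast = 12.
→ y_oven time = 1 and y_yeast = 4.
Shadow price of yeast = 4.

4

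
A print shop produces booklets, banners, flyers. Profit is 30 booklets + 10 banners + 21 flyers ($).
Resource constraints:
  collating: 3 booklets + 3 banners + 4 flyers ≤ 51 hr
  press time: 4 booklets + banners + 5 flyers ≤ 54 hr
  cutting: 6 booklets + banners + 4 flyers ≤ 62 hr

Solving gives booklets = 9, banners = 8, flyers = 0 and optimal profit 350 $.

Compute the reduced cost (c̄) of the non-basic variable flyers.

At the optimum: collating uses 51 of 51 (binding); press time uses 44 of 54 (slack = 10); cutting uses 62 of 62 (binding).
Slack constraints have shadow price 0 (complementary slackness).
From A_Bᵀ y = c: 3·y_collating + 6·y_cutting = 30; 3·y_collating + 1·y_cutting = 10.
→ y_collating = 2 and y_cutting = 4.
Reduced cost of flyers: c₃ − yᵀa₃ = 21 − (2·4 + 4·4) = 21 − 24 = -3.

-3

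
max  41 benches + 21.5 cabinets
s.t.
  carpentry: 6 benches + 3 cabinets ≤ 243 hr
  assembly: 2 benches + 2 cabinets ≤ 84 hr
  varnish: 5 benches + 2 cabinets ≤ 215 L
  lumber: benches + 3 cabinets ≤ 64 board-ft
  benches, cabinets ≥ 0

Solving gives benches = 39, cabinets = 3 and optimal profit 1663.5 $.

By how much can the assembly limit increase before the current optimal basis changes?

Binding constraints: carpentry, assembly. The basis is B = [[6,3],[2,2]] with det 6.
Per unit increase in assembly, x* moves by d = (-0.5, 1).
The basis stays optimal until lumber becomes binding; allowable increase = 6.4 hr.

6.4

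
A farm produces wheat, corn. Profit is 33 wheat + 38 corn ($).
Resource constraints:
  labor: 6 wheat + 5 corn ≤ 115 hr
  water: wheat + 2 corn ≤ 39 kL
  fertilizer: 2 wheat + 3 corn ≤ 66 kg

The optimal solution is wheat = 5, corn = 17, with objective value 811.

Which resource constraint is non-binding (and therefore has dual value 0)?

fertilizer

labor: 115/115 (binding)
water: 39/39 (binding)
fertilizer: 61/66 (slack 5)
By complementary slackness, a constraint with positive slack has shadow price 0 → fertilizer.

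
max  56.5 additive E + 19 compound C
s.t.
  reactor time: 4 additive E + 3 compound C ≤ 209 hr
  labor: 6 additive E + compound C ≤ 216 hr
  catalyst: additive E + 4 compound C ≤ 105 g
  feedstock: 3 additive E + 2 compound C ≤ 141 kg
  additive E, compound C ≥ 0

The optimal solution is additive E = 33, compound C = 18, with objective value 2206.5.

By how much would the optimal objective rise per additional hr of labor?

At the optimum: reactor time uses 186 of 209 (slack = 23); labor uses 216 of 216 (binding); catalyst uses 105 of 105 (binding); feedstock uses 135 of 141 (slack = 6).
Since reactor time, feedstock are not tight, their duals are 0.
Dual feasibility on the basic columns requires 6·y_labor + 1·y_catalyst = 56.5, 1·y_labor + 4·y_catalyst = 19.
This yields shadow prices y_labor = 9, y_catalyst = 2.5.
Shadow price of labor = 9.

9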